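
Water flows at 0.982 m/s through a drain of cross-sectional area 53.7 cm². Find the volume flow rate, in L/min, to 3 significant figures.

Q ≈ 316 L/min

Q = A·v = 0.00537 m² × 0.982 m/s = 0.00527 m³/s.
Converting: 0.00527 m³/s × 60000 = 316 L/min.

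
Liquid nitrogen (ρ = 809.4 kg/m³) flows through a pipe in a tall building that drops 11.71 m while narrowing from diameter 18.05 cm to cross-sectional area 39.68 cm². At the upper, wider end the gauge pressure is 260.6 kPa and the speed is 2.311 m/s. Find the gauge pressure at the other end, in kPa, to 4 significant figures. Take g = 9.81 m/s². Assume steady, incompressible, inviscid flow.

Continuity gives A₁v₁ = A₂v₂, so v₂ = (255.9 cm²)/(39.68 cm²) × 2.311 m/s = 14.90 m/s.
Bernoulli: P₁ + ½ρv₁² + ρg h₁ = P₂ + ½ρv₂² + ρg h₂, so P₂ = P₁ + ½ρ(v₁² − v₂²) − ρg(h₂ − h₁).
P₂ = 260600 + ½·809.4·(2.311² − 14.90²) − 809.4·9.81·(−11.71) = 260600 + (-87720) − (-92980) = 265900 Pa.

265.9 kPa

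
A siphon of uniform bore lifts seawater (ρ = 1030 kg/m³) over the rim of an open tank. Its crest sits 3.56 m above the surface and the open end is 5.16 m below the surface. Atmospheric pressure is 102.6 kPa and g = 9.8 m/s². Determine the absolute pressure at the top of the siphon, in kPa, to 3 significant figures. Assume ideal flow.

From the surface to the outlet (both open to atmosphere, surface at rest): v = √(2g·h_out) = √(2·9.8·5.16) = 10.1 m/s.
The bore is uniform, so the speed at the crest is the same v. Bernoulli surface→crest: P_atm = P_top + ½ρv² + ρg·h_top.
P_top = 102600 − ½·1030·10.1² − 1030·9.8·3.56 = 14600 Pa.

P_top ≈ 14.6 kPa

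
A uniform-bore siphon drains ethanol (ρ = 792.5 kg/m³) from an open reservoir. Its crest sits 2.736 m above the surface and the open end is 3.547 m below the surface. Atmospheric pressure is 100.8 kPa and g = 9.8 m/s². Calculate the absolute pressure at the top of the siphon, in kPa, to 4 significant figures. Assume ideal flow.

52.00 kPa

The outlet speed comes from Torricelli: v = √(2g·3.547) = 8.338 m/s.
The bore is uniform, so the speed at the crest is the same v. Bernoulli surface→crest: P_atm = P_top + ½ρv² + ρg·h_top.
P_top = 100800 − ½·792.5·8.338² − 792.5·9.8·2.736 = 52000 Pa.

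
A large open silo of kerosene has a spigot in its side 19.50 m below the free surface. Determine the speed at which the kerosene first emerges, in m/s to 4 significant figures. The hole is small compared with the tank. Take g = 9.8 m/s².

Bernoulli from surface to hole (P equal, v_surface ≈ 0): v = √(2gh) = √(2×9.8×19.50) = 19.55 m/s.

v = 19.55 m/s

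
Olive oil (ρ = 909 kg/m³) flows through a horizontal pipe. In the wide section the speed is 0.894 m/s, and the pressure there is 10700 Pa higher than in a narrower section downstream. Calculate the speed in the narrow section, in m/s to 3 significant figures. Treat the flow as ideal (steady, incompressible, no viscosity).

v₂ = 4.93 m/s

With h₁ = h₂, rearranging Bernoulli gives v₂ = √(v₁² + 2ΔP/ρ).
v₂ = √(0.894² + 2·10700/909) = √(0.799 + 23.5) = 4.93 m/s.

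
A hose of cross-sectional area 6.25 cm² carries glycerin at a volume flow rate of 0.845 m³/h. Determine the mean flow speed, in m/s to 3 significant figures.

0.376 m/s

Q = 0.845 m³/h = 0.000235 m³/s.
v = Q/A = 0.000235 / 0.000625 = 0.376 m/s.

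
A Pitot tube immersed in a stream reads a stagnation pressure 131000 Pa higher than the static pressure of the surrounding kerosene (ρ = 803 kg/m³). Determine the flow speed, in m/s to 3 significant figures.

The dynamic pressure equals the rise in static pressure at the stagnation point: ΔP = ½ρv².
v = √(2ΔP/ρ) = √(2·131000/803) = 18.1 m/s.

v = 18.1 m/s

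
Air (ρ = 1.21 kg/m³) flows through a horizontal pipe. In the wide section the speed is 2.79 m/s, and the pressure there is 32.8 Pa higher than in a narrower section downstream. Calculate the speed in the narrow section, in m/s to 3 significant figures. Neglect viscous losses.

Along the level pipe P + ½ρv² is conserved, hence v₂² = v₁² + 2(P₁ − P₂)/ρ.
v₂ = √(2.79² + 2·32.8/1.21) = √(7.78 + 54.2) = 7.87 m/s.

7.87 m/s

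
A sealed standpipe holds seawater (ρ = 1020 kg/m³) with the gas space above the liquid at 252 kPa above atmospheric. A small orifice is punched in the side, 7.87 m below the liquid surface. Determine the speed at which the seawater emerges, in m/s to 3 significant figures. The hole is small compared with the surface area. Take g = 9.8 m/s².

Take point 1 at the surface (v₁ ≈ 0) and point 2 at the hole (at atmospheric pressure). Bernoulli: P₁ + ρg h = P_atm + ½ρv₂².
With P₁ − P_atm = 252000 Pa, v₂ = √(2gh + 2ΔP/ρ) = √(2·9.8·7.87 + 2·252000/1020) = 25.5 m/s.

v ≈ 25.5 m/s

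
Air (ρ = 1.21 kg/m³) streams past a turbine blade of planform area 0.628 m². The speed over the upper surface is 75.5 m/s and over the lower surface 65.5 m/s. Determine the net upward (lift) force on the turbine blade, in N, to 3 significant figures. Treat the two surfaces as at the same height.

F = 536 N

The faster flow above has the lower pressure; Bernoulli (same height) gives ΔP = ½ρ(v_up² − v_low²).
ΔP = ½·1.21·(75.5² − 65.5²) = 853 Pa.
Lift = ΔP · A = 853 × 0.628 = 536 N.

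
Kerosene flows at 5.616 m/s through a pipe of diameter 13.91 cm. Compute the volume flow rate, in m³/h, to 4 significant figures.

Q = A·v = 0.01520 m² × 5.616 m/s = 0.08534 m³/s.
Converting: 0.08534 m³/s × 3600 = 307.2 m³/h.

307.2 m³/h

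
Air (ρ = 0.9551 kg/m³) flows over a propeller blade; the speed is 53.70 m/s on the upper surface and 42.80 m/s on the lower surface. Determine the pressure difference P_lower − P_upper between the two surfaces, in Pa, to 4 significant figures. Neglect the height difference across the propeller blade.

502.3 Pa

The pressure is lower where the speed is higher: ΔP = ½ρ(v_up² − v_low²).
ΔP = ½·0.9551·(53.70² − 42.80²) = 502.3 Pa.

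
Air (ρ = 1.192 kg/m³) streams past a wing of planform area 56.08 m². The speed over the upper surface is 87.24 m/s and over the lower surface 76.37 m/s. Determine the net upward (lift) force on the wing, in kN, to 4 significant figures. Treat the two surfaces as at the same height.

With equal heights on the two surfaces, Bernoulli gives P_lower − P_upper = ½ρ(v_upper² − v_lower²).
ΔP = ½·1.192·(87.24² − 76.37²) = 1060 Pa.
Lift = ΔP · A = 1060 × 56.08 = 59440 N.

F = 59.44 kN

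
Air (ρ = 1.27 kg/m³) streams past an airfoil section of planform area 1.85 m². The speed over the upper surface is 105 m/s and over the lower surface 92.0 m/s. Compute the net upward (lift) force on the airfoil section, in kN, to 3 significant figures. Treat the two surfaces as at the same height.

From P + ½ρv² = const at equal height, P_low − P_up = ½ρ(v_up² − v_low²).
ΔP = ½·1.27·(105² − 92.0²) = 1630 Pa.
Lift = ΔP · A = 1630 × 1.85 = 3010 N.

F ≈ 3.01 kN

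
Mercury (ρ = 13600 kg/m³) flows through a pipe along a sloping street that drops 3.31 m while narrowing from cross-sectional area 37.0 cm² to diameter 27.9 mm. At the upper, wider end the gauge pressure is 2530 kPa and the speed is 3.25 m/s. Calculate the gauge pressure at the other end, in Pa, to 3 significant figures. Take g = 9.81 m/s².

P₂ ≈ 413000 Pa

Continuity gives A₁v₁ = A₂v₂, so v₂ = (37.0 cm²)/(6.11 cm²) × 3.25 m/s = 19.7 m/s.
Energy conservation along the streamline gives P₂ = P₁ − ½ρ(v₂² − v₁²) − ρg(h₂ − h₁).
P₂ = 2530000 + ½·13600·(3.25² − 19.7²) − 13600·9.81·(−3.31) = 2530000 + (-2560000) − (-442000) = 413000 Pa.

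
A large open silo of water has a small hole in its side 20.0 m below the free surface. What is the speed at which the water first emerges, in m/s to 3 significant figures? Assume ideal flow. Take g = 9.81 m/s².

With the surface at rest and both surface and jet at atmospheric pressure, Bernoulli gives ρg h = ½ρv², so v = √(2gh) = √(2·9.81·20.0) = 19.8 m/s.

19.8 m/s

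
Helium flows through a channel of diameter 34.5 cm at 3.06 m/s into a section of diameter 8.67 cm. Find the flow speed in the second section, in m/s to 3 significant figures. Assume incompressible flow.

v₂ = 48.5 m/s

By continuity, v₂ = v₁·A₁/A₂ = 3.06·(935/59.0) = 48.5 m/s.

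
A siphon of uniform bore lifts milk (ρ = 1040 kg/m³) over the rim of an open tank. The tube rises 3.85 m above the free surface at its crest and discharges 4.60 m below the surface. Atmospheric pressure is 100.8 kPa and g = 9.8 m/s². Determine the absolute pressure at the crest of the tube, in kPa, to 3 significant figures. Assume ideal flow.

From the surface to the outlet (both open to atmosphere, surface at rest): v = √(2g·h_out) = √(2·9.8·4.60) = 9.50 m/s.
With constant cross-section the crest speed equals v; applying Bernoulli from the surface up to the crest, P_top = P_atm − ½ρv² − ρg·h_top.
P_top = 100800 − ½·1040·9.50² − 1040·9.8·3.85 = 14700 Pa.

P_top ≈ 14.7 kPa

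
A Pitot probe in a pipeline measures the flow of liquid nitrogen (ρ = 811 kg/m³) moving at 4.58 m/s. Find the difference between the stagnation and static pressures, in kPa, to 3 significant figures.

The dynamic pressure equals the rise in static pressure at the stagnation point: ΔP = ½ρv².
ΔP = ½·811·4.58² = 8510 Pa.

ΔP ≈ 8.51 kPa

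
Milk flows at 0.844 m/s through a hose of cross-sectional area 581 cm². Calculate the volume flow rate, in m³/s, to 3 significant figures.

Q = 0.0490 m³/s

Q = A·v = 0.0581 m² × 0.844 m/s = 0.0490 m³/s.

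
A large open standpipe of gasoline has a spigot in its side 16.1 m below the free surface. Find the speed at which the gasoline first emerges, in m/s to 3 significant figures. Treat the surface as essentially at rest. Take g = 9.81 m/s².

v ≈ 17.8 m/s

Torricelli's result v = √(2gh) gives v = √(2·9.81·16.1) = 17.8 m/s.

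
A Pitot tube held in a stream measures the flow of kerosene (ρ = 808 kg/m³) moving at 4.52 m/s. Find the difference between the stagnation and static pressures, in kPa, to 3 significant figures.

Bernoulli between the free stream and the stagnation point: ½ρv² = P_stag − P_static.
ΔP = ½·808·4.52² = 8250 Pa.

8.25 kPa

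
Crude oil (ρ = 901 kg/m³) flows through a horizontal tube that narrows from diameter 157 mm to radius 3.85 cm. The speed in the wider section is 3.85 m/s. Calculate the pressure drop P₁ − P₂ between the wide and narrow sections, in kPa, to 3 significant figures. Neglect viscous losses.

ΔP = 109 kPa

By continuity, v₂ = v₁·A₁/A₂ = 3.85·(194/46.6) = 16.0 m/s.
Along the horizontal streamline, P + ½ρv² is constant.
P₁ − P₂ = ½·901·(16.0² − 3.85²) = ½·901·241 = 109000 Pa.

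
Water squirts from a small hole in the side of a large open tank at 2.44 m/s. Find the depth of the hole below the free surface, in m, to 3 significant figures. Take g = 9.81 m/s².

h = 0.303 m

Torricelli: v = √(2gh), so h = v²/(2g).
h = 2.44²/(2·9.81) = 5.95/19.62 = 0.303 m.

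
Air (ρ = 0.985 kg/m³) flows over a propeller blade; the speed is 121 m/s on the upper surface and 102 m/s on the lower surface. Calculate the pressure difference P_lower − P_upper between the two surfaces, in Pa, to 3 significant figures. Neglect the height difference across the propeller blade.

Bernoulli (same height): P_lower − P_upper = ½ρ(v_upper² − v_lower²).
ΔP = ½·0.985·(121² − 102²) = 2090 Pa.

ΔP = 2090 Pa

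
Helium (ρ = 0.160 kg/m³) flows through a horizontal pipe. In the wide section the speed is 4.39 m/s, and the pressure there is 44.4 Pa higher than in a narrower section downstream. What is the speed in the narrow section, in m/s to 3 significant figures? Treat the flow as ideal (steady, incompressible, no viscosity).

With h₁ = h₂, rearranging Bernoulli gives v₂ = √(v₁² + 2ΔP/ρ).
v₂ = √(4.39² + 2·44.4/0.160) = √(19.3 + 555) = 24.0 m/s.

24.0 m/s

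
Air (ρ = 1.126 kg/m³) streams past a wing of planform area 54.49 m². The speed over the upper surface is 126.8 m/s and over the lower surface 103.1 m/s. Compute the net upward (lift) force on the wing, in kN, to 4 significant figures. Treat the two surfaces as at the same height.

With equal heights on the two surfaces, Bernoulli gives P_lower − P_upper = ½ρ(v_upper² − v_lower²).
ΔP = ½·1.126·(126.8² − 103.1²) = 3068 Pa.
Lift = ΔP · A = 3068 × 54.49 = 167200 N.

F = 167.2 kN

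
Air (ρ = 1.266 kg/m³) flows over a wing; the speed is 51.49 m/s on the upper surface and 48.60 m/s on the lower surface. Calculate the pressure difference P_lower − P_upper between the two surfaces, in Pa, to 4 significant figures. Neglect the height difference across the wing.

Bernoulli (same height): P_lower − P_upper = ½ρ(v_upper² − v_lower²).
ΔP = ½·1.266·(51.49² − 48.60²) = 183.1 Pa.

183.1 Pa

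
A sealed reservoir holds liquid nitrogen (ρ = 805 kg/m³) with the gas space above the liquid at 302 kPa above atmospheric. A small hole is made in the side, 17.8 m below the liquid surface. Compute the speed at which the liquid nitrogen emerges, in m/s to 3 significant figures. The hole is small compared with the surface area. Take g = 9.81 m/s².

v ≈ 33.2 m/s

Take point 1 at the surface (v₁ ≈ 0) and point 2 at the hole (at atmospheric pressure). Bernoulli: P₁ + ρg h = P_atm + ½ρv₂².
With P₁ − P_atm = 302000 Pa, v₂ = √(2gh + 2ΔP/ρ) = √(2·9.81·17.8 + 2·302000/805) = 33.2 m/s.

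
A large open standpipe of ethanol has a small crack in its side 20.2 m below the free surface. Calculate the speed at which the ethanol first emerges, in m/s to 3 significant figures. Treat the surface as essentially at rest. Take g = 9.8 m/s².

Bernoulli from surface to hole (P equal, v_surface ≈ 0): v = √(2gh) = √(2×9.8×20.2) = 19.9 m/s.

v = 19.9 m/s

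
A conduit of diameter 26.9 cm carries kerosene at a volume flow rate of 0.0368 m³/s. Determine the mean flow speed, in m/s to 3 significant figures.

v = 0.648 m/s

Q = 0.0368 m³/s = 0.0368 m³/s.
v = Q/A = 0.0368 / 0.0568 = 0.648 m/s.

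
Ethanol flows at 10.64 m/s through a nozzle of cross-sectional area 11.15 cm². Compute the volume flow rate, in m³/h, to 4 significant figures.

Q = A·v = 0.001115 m² × 10.64 m/s = 0.01186 m³/s.
Converting: 0.01186 m³/s × 3600 = 42.71 m³/h.

Q ≈ 42.71 m³/h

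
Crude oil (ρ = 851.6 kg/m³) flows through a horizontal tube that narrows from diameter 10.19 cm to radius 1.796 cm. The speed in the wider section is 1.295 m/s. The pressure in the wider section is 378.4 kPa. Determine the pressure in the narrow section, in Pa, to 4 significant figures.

By continuity, v₂ = v₁·A₁/A₂ = 1.295·(81.55/10.13) = 10.42 m/s.
The pipe is horizontal, so Bernoulli reduces to P₁ + ½ρv₁² = P₂ + ½ρv₂².
P₂ = P₁ − ½ρ(v₂² − v₁²) = 378400 − ½·851.6·(10.42² − 1.295²) = 378400 − 45530 = 332900 Pa.

P₂ = 332900 Pa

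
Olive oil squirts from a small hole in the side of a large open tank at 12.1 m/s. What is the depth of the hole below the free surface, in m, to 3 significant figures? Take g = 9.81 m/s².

Inverting v = √(2gh) gives h = v² / 2g.
h = 12.1²/(2·9.81) = 146/19.62 = 7.46 m.

h ≈ 7.46 m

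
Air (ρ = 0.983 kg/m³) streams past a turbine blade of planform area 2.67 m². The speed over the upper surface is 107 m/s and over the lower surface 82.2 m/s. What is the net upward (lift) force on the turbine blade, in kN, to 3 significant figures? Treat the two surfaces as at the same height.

F ≈ 6.16 kN

With equal heights on the two surfaces, Bernoulli gives P_lower − P_upper = ½ρ(v_upper² − v_lower²).
ΔP = ½·0.983·(107² − 82.2²) = 2310 Pa.
Lift = ΔP · A = 2310 × 2.67 = 6160 N.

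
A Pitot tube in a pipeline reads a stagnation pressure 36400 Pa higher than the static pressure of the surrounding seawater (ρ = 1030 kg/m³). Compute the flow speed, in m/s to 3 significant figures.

v = 8.41 m/s

Bernoulli between the free stream and the stagnation point: ½ρv² = P_stag − P_static.
v = √(2ΔP/ρ) = √(2·36400/1030) = 8.41 m/s.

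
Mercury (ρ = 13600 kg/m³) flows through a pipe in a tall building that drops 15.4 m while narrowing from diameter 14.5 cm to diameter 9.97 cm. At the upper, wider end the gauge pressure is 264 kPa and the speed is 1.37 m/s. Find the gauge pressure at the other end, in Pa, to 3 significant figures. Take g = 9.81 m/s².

P₂ = 2270000 Pa

By continuity, v₂ = v₁·A₁/A₂ = 1.37·(165/78.1) = 2.90 m/s.
Bernoulli: P₁ + ½ρv₁² + ρg h₁ = P₂ + ½ρv₂² + ρg h₂, so P₂ = P₁ + ½ρ(v₁² − v₂²) − ρg(h₂ − h₁).
P₂ = 264000 + ½·13600·(1.37² − 2.90²) − 13600·9.81·(−15.4) = 264000 + (-44300) − (-2050000) = 2270000 Pa.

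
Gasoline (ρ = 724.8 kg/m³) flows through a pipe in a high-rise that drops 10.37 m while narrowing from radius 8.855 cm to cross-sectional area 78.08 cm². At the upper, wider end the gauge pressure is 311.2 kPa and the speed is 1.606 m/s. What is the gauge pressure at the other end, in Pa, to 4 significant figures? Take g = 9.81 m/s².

By continuity, v₂ = v₁·A₁/A₂ = 1.606·(246.3/78.08) = 5.067 m/s.
Bernoulli: P₁ + ½ρv₁² + ρg h₁ = P₂ + ½ρv₂² + ρg h₂, so P₂ = P₁ + ½ρ(v₁² − v₂²) − ρg(h₂ − h₁).
P₂ = 311200 + ½·724.8·(1.606² − 5.067²) − 724.8·9.81·(−10.37) = 311200 + (-8369) − (-73730) = 376600 Pa.

P₂ = 376600 Pa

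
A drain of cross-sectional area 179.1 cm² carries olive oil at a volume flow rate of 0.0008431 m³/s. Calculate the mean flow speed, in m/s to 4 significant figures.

0.04707 m/s

Q = 0.0008431 m³/s = 0.0008431 m³/s.
v = Q/A = 0.0008431 / 0.01791 = 0.04707 m/s.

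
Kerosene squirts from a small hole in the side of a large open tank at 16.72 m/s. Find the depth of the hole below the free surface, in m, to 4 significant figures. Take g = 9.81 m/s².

h = 14.25 m

For a small hole in a large open tank, ½v² = gh, giving h = v²/(2g).
h = 16.72²/(2·9.81) = 279.6/19.62 = 14.25 m.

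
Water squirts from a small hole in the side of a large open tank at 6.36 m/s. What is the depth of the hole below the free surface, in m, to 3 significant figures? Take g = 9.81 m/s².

Torricelli: v = √(2gh), so h = v²/(2g).
h = 6.36²/(2·9.81) = 40.4/19.62 = 2.06 m.

h = 2.06 m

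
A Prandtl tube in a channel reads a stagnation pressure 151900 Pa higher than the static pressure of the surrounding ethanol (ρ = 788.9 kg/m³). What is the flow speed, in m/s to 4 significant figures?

v ≈ 19.62 m/s

At the stagnation point the flow is brought to rest, so Bernoulli gives P_stag − P_static = ½ρv².
v = √(2ΔP/ρ) = √(2·151900/788.9) = 19.62 m/s.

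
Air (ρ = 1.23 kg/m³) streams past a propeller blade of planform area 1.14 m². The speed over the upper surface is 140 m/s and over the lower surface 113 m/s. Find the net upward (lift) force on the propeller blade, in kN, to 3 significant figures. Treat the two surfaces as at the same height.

From P + ½ρv² = const at equal height, P_low − P_up = ½ρ(v_up² − v_low²).
ΔP = ½·1.23·(140² − 113²) = 4200 Pa.
Lift = ΔP · A = 4200 × 1.14 = 4790 N.

F ≈ 4.79 kN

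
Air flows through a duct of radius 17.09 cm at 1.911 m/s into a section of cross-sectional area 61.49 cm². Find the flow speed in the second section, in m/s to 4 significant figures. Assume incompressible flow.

v₂ ≈ 28.52 m/s

Mass conservation (A₁v₁ = A₂v₂) gives v₂ = 1.911 × 917.6/61.49 = 28.52 m/s.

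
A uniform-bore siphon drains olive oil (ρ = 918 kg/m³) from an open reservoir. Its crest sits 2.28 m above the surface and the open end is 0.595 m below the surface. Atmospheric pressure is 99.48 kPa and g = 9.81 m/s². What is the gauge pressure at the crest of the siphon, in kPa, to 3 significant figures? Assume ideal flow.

The outlet speed comes from Torricelli: v = √(2g·0.595) = 3.42 m/s.
The bore is uniform, so the speed at the crest is the same v. Bernoulli surface→crest: P_atm = P_top + ½ρv² + ρg·h_top.
P_top = 99480 − ½·918·3.42² − 918·9.81·2.28 = 73600 Pa. So P_gauge = P_top − P_atm = -25900 Pa.

P_gauge = -25.9 kPa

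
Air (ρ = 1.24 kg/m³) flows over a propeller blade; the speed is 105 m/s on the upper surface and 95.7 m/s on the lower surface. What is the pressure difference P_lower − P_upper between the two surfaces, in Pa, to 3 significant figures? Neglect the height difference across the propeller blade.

The pressure is lower where the speed is higher: ΔP = ½ρ(v_up² − v_low²).
ΔP = ½·1.24·(105² − 95.7²) = 1160 Pa.

ΔP ≈ 1160 Pa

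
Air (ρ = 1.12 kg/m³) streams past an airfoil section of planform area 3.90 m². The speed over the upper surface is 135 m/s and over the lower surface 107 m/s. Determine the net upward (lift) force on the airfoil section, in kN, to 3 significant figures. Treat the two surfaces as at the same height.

With equal heights on the two surfaces, Bernoulli gives P_lower − P_upper = ½ρ(v_upper² − v_lower²).
ΔP = ½·1.12·(135² − 107²) = 3790 Pa.
Lift = ΔP · A = 3790 × 3.90 = 14800 N.

14.8 kN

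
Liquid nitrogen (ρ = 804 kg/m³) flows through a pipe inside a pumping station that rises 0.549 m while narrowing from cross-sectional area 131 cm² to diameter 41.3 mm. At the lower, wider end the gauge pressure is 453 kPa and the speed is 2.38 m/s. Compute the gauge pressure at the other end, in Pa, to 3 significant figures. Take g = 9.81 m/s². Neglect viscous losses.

The volume flow rate is constant, so v₂ = (A₁/A₂)v₁ = (131/13.4)·2.38 = 23.3 m/s.
Bernoulli: P₁ + ½ρv₁² + ρg h₁ = P₂ + ½ρv₂² + ρg h₂, so P₂ = P₁ + ½ρ(v₁² − v₂²) − ρg(h₂ − h₁).
P₂ = 453000 + ½·804·(2.38² − 23.3²) − 804·9.81·(+0.549) = 453000 + (-215000) − (4330) = 233000 Pa.

P₂ ≈ 233000 Pa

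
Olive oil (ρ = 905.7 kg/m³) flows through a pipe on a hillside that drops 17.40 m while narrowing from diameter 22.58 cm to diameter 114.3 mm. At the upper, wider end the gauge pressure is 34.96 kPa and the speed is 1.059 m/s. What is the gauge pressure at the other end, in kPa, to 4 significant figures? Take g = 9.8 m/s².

P₂ ≈ 182.2 kPa

Continuity gives A₁v₁ = A₂v₂, so v₂ = (400.4 cm²)/(102.6 cm²) × 1.059 m/s = 4.133 m/s.
Applying Bernoulli between the two ends and solving for P₂: P₂ = P₁ + ½ρ(v₁² − v₂²) − ρgΔh.
P₂ = 34960 + ½·905.7·(1.059² − 4.133²) − 905.7·9.8·(−17.40) = 34960 + (-7227) − (-154400) = 182200 Pa.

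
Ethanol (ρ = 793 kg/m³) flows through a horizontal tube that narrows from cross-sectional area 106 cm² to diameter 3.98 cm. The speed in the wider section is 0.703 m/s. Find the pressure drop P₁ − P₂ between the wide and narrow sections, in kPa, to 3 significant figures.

Mass conservation (A₁v₁ = A₂v₂) gives v₂ = 0.703 × 106/12.4 = 5.99 m/s.
Bernoulli (h₁ = h₂): P₁ − P₂ = ½ρ(v₂² − v₁²).
P₁ − P₂ = ½·793·(5.99² − 0.703²) = ½·793·35.4 = 14000 Pa.

ΔP = 14.0 kPa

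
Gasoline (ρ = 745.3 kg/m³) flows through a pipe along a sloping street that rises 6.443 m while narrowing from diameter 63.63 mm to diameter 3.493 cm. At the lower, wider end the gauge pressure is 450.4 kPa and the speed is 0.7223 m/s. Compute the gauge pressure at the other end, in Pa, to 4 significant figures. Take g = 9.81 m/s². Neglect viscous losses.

By continuity, v₂ = v₁·A₁/A₂ = 0.7223·(31.80/9.583) = 2.397 m/s.
Applying Bernoulli between the two ends and solving for P₂: P₂ = P₁ + ½ρ(v₁² − v₂²) − ρgΔh.
P₂ = 450400 + ½·745.3·(0.7223² − 2.397²) − 745.3·9.81·(+6.443) = 450400 + (-1946) − (47110) = 401300 Pa.

P₂ ≈ 401300 Pa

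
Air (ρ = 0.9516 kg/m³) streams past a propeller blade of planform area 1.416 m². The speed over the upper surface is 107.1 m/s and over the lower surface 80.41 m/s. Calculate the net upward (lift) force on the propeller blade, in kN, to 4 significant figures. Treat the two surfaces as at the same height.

The faster flow above has the lower pressure; Bernoulli (same height) gives ΔP = ½ρ(v_up² − v_low²).
ΔP = ½·0.9516·(107.1² − 80.41²) = 2381 Pa.
Lift = ΔP · A = 2381 × 1.416 = 3372 N.

F ≈ 3.372 kN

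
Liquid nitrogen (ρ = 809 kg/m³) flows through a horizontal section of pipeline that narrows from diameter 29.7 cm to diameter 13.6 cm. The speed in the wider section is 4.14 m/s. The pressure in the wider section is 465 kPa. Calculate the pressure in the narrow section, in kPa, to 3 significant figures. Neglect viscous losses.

P₂ ≈ 314 kPa

Continuity gives A₁v₁ = A₂v₂, so v₂ = (693 cm²)/(145 cm²) × 4.14 m/s = 19.7 m/s.
Along the horizontal streamline, P + ½ρv² is constant.
P₂ = P₁ − ½ρ(v₂² − v₁²) = 465000 − ½·809·(19.7² − 4.14²) = 465000 − 151000 = 314000 Pa.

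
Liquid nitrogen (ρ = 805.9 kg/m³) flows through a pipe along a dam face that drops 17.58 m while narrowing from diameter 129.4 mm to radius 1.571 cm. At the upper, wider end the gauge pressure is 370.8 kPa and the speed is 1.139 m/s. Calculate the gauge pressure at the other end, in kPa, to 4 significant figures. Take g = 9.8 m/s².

The volume flow rate is constant, so v₂ = (A₁/A₂)v₁ = (131.5/7.754)·1.139 = 19.32 m/s.
Energy conservation along the streamline gives P₂ = P₁ − ½ρ(v₂² − v₁²) − ρg(h₂ − h₁).
P₂ = 370800 + ½·805.9·(1.139² − 19.32²) − 805.9·9.8·(−17.58) = 370800 + (-149900) − (-138800) = 359800 Pa.

P₂ ≈ 359.8 kPa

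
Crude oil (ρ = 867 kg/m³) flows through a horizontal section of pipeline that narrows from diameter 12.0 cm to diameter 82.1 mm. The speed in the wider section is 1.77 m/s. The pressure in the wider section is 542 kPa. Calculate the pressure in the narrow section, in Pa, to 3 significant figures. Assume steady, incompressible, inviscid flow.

537000 Pa

By continuity, v₂ = v₁·A₁/A₂ = 1.77·(113/52.9) = 3.78 m/s.
Along the horizontal streamline, P + ½ρv² is constant.
P₂ = P₁ − ½ρ(v₂² − v₁²) = 542000 − ½·867·(3.78² − 1.77²) = 542000 − 4840 = 537000 Pa.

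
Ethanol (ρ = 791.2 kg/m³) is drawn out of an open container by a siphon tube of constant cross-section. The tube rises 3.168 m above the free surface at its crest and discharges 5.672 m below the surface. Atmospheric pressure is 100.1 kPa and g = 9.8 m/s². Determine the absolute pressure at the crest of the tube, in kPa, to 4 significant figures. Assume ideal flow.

From the surface to the outlet (both open to atmosphere, surface at rest): v = √(2g·h_out) = √(2·9.8·5.672) = 10.54 m/s.
With constant cross-section the crest speed equals v; applying Bernoulli from the surface up to the crest, P_top = P_atm − ½ρv² − ρg·h_top.
P_top = 100100 − ½·791.2·10.54² − 791.2·9.8·3.168 = 31560 Pa.

P_top ≈ 31.56 kPa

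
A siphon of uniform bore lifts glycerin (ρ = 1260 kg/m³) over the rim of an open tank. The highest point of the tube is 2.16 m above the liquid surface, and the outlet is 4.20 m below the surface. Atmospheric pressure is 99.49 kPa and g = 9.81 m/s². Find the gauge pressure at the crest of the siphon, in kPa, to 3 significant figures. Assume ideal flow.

P_gauge ≈ -78.6 kPa

Bernoulli surface→outlet gives ½v² = g·h_out, so v = √(2·9.81·4.20) = 9.08 m/s.
Continuity keeps v the same throughout the tube; from surface to crest, P_atm + 0 = P_top + ½ρv² + ρg·h_top.
P_top = 99490 − ½·1260·9.08² − 1260·9.81·2.16 = 20900 Pa. So P_gauge = P_top − P_atm = -78600 Pa.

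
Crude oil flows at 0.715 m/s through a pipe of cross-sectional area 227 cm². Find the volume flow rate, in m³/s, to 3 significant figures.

Q = 0.0162 m³/s

Q = A·v = 0.0227 m² × 0.715 m/s = 0.0162 m³/s.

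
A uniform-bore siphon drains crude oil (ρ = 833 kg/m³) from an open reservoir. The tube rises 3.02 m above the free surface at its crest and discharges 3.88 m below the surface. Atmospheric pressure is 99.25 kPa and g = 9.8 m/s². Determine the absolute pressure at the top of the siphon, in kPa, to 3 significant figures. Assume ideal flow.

From the surface to the outlet (both open to atmosphere, surface at rest): v = √(2g·h_out) = √(2·9.8·3.88) = 8.72 m/s.
Continuity keeps v the same throughout the tube; from surface to crest, P_atm + 0 = P_top + ½ρv² + ρg·h_top.
P_top = 99250 − ½·833·8.72² − 833·9.8·3.02 = 42900 Pa.

42.9 kPa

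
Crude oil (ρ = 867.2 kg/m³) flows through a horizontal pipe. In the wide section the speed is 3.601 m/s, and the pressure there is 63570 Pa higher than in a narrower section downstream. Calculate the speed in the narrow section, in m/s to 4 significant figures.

Along the level pipe P + ½ρv² is conserved, hence v₂² = v₁² + 2(P₁ − P₂)/ρ.
v₂ = √(3.601² + 2·63570/867.2) = √(12.97 + 146.6) = 12.63 m/s.

v₂ = 12.63 m/s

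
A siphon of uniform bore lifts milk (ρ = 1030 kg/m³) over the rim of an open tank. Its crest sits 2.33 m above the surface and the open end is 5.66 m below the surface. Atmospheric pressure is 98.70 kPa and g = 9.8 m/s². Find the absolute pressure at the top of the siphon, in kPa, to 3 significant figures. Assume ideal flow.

The outlet speed comes from Torricelli: v = √(2g·5.66) = 10.5 m/s.
Continuity keeps v the same throughout the tube; from surface to crest, P_atm + 0 = P_top + ½ρv² + ρg·h_top.
P_top = 98700 − ½·1030·10.5² − 1030·9.8·2.33 = 18000 Pa.

P_top ≈ 18.0 kPa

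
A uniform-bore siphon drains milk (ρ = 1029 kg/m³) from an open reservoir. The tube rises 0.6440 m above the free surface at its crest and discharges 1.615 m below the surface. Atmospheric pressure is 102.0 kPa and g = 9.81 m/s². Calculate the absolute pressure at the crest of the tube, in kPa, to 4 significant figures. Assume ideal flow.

P_top = 79.20 kPa

Bernoulli surface→outlet gives ½v² = g·h_out, so v = √(2·9.81·1.615) = 5.629 m/s.
With constant cross-section the crest speed equals v; applying Bernoulli from the surface up to the crest, P_top = P_atm − ½ρv² − ρg·h_top.
P_top = 102000 − ½·1029·5.629² − 1029·9.81·0.6440 = 79200 Pa.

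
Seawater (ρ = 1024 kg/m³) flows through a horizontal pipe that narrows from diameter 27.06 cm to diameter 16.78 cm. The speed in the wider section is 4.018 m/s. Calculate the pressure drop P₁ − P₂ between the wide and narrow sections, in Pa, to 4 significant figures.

The volume flow rate is constant, so v₂ = (A₁/A₂)v₁ = (575.1/221.1)·4.018 = 10.45 m/s.
Bernoulli (h₁ = h₂): P₁ − P₂ = ½ρ(v₂² − v₁²).
P₁ − P₂ = ½·1024·(10.45² − 4.018²) = ½·1024·93.04 = 47640 Pa.

ΔP ≈ 47640 Pa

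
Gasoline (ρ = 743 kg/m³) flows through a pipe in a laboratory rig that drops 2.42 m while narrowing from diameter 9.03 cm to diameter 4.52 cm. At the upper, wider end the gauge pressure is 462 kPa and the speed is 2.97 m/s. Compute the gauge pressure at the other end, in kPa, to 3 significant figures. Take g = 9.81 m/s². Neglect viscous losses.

P₂ ≈ 431 kPa

The volume flow rate is constant, so v₂ = (A₁/A₂)v₁ = (64.0/16.0)·2.97 = 11.9 m/s.
Energy conservation along the streamline gives P₂ = P₁ − ½ρ(v₂² − v₁²) − ρg(h₂ − h₁).
P₂ = 462000 + ½·743·(2.97² − 11.9²) − 743·9.81·(−2.42) = 462000 + (-48900) − (-17600) = 431000 Pa.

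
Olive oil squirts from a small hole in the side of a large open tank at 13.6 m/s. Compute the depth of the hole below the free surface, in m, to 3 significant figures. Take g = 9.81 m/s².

Torricelli: v = √(2gh), so h = v²/(2g).
h = 13.6²/(2·9.81) = 185/19.62 = 9.43 m.

h ≈ 9.43 m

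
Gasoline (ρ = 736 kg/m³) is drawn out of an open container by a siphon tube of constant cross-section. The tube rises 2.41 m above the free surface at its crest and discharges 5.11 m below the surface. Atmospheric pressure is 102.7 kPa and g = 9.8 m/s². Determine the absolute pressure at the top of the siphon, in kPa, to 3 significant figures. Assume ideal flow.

Bernoulli surface→outlet gives ½v² = g·h_out, so v = √(2·9.8·5.11) = 10.0 m/s.
With constant cross-section the crest speed equals v; applying Bernoulli from the surface up to the crest, P_top = P_atm − ½ρv² − ρg·h_top.
P_top = 102700 − ½·736·10.0² − 736·9.8·2.41 = 48500 Pa.

48.5 kPa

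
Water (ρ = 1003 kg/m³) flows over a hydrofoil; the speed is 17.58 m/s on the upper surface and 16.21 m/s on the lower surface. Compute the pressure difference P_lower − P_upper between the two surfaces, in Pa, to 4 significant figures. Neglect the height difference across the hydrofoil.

23220 Pa

The pressure is lower where the speed is higher: ΔP = ½ρ(v_up² − v_low²).
ΔP = ½·1003·(17.58² − 16.21²) = 23220 Pa.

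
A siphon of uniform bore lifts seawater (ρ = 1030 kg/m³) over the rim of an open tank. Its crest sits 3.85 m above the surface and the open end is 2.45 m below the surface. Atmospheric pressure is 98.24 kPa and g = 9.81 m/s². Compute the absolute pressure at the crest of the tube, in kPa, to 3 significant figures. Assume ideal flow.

P_top ≈ 34.6 kPa

Bernoulli surface→outlet gives ½v² = g·h_out, so v = √(2·9.81·2.45) = 6.93 m/s.
The bore is uniform, so the speed at the crest is the same v. Bernoulli surface→crest: P_atm = P_top + ½ρv² + ρg·h_top.
P_top = 98240 − ½·1030·6.93² − 1030·9.81·3.85 = 34600 Pa.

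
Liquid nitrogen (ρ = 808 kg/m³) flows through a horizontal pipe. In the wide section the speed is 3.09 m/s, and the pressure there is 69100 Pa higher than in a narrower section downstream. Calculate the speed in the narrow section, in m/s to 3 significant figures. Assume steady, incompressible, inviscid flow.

v₂ ≈ 13.4 m/s

Horizontal Bernoulli: P₁ + ½ρv₁² = P₂ + ½ρv₂², so v₂² = v₁² + 2(P₁ − P₂)/ρ.
v₂ = √(3.09² + 2·69100/808) = √(9.55 + 171) = 13.4 m/s.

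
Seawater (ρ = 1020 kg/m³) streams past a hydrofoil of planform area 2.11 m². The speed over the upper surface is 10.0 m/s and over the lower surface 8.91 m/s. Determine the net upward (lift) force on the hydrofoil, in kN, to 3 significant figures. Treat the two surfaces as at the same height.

22.2 kN

The faster flow above has the lower pressure; Bernoulli (same height) gives ΔP = ½ρ(v_up² − v_low²).
ΔP = ½·1020·(10.0² − 8.91²) = 10500 Pa.
Lift = ΔP · A = 10500 × 2.11 = 22200 N.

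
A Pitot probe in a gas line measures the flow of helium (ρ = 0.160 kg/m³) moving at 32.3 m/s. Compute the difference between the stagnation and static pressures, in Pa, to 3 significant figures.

ΔP = 83.5 Pa

Bernoulli between the free stream and the stagnation point: ½ρv² = P_stag − P_static.
ΔP = ½·0.160·32.3² = 83.5 Pa.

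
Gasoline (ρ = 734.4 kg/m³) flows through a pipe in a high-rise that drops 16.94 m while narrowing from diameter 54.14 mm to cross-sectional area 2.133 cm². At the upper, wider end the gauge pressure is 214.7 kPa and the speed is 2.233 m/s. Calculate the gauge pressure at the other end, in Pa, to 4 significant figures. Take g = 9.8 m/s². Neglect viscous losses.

Mass conservation (A₁v₁ = A₂v₂) gives v₂ = 2.233 × 23.02/2.133 = 24.10 m/s.
Energy conservation along the streamline gives P₂ = P₁ − ½ρ(v₂² − v₁²) − ρg(h₂ − h₁).
P₂ = 214700 + ½·734.4·(2.233² − 24.10²) − 734.4·9.8·(−16.94) = 214700 + (-211400) − (-121900) = 125200 Pa.

P₂ ≈ 125200 Pa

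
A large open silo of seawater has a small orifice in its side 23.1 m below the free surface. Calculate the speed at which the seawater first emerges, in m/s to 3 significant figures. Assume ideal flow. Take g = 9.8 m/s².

v = 21.3 m/s

Bernoulli from surface to hole (P equal, v_surface ≈ 0): v = √(2gh) = √(2×9.8×23.1) = 21.3 m/s.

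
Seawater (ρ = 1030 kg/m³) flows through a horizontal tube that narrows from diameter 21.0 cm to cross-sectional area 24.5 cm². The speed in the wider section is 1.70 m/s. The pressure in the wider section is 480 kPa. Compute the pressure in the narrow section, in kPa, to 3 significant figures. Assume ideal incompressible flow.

By continuity, v₂ = v₁·A₁/A₂ = 1.70·(346/24.5) = 24.0 m/s.
The pipe is horizontal, so Bernoulli reduces to P₁ + ½ρv₁² = P₂ + ½ρv₂².
P₂ = P₁ − ½ρ(v₂² − v₁²) = 480000 − ½·1030·(24.0² − 1.70²) = 480000 − 296000 = 184000 Pa.

P₂ ≈ 184 kPa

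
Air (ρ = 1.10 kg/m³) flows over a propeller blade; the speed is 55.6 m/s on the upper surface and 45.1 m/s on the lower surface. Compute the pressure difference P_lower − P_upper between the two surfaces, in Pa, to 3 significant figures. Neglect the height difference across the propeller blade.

With negligible Δh, P + ½ρv² is constant, so P_low − P_up = ½ρ(v_up² − v_low²).
ΔP = ½·1.10·(55.6² − 45.1²) = 582 Pa.

ΔP ≈ 582 Pa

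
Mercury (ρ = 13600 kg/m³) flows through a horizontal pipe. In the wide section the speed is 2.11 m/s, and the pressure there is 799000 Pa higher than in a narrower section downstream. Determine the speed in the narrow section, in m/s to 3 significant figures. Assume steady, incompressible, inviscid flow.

With h₁ = h₂, rearranging Bernoulli gives v₂ = √(v₁² + 2ΔP/ρ).
v₂ = √(2.11² + 2·799000/13600) = √(4.45 + 118) = 11.0 m/s.

11.0 m/s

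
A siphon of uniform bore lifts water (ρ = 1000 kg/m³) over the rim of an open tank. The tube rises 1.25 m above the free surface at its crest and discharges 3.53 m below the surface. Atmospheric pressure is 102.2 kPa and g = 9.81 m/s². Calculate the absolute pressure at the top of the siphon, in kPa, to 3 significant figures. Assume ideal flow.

From the surface to the outlet (both open to atmosphere, surface at rest): v = √(2g·h_out) = √(2·9.81·3.53) = 8.32 m/s.
The bore is uniform, so the speed at the crest is the same v. Bernoulli surface→crest: P_atm = P_top + ½ρv² + ρg·h_top.
P_top = 102200 − ½·1000·8.32² − 1000·9.81·1.25 = 55300 Pa.

P_top ≈ 55.3 kPa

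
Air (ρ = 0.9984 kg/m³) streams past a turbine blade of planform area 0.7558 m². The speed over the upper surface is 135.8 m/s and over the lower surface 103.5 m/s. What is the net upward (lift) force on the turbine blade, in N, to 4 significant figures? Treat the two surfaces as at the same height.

F = 2916 N

With equal heights on the two surfaces, Bernoulli gives P_lower − P_upper = ½ρ(v_upper² − v_lower²).
ΔP = ½·0.9984·(135.8² − 103.5²) = 3859 Pa.
Lift = ΔP · A = 3859 × 0.7558 = 2916 N.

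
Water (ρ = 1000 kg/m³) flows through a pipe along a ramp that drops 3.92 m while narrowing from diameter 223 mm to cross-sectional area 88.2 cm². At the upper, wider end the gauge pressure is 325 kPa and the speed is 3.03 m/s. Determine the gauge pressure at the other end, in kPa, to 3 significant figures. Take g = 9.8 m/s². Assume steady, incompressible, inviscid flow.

278 kPa

Continuity gives A₁v₁ = A₂v₂, so v₂ = (391 cm²)/(88.2 cm²) × 3.03 m/s = 13.4 m/s.
Applying Bernoulli between the two ends and solving for P₂: P₂ = P₁ + ½ρ(v₁² − v₂²) − ρgΔh.
P₂ = 325000 + ½·1000·(3.03² − 13.4²) − 1000·9.8·(−3.92) = 325000 + (-85400) − (-38400) = 278000 Pa.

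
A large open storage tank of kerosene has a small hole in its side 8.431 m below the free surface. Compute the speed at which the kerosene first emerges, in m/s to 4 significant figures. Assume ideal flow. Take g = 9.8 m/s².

v = 12.85 m/s

With the surface at rest and both surface and jet at atmospheric pressure, Bernoulli gives ρg h = ½ρv², so v = √(2gh) = √(2·9.8·8.431) = 12.85 m/s.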